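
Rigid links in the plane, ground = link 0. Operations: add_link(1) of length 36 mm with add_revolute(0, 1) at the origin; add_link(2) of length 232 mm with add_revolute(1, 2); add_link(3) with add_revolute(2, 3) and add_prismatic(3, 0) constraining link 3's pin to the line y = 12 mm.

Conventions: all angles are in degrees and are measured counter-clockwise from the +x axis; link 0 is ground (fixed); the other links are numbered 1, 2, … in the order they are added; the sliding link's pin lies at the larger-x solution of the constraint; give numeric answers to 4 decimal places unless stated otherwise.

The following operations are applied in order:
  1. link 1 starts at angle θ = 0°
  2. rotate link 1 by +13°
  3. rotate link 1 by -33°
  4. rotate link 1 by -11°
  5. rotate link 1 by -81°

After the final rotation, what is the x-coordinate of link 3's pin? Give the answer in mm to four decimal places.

geometry: r = 36 mm, L = 232 mm, e = 12 mm; θ starts at 0°
rotate link 1 by +13°: θ ← 0° +13° = 13°
rotate link 1 by -33°: θ ← 13° -33° = -20°
rotate link 1 by -11°: θ ← -20° -11° = -31°
rotate link 1 by -81°: θ ← -31° -81° = -112°
crank pin P = (r cos θ, r sin θ) = (-13.485837, -33.378619)
h = r sin θ − e = -33.378619 − 12 = -45.378619
x = r cos θ + √(L² − h²) = -13.485837 + 227.518749 = 214.032911

214.0329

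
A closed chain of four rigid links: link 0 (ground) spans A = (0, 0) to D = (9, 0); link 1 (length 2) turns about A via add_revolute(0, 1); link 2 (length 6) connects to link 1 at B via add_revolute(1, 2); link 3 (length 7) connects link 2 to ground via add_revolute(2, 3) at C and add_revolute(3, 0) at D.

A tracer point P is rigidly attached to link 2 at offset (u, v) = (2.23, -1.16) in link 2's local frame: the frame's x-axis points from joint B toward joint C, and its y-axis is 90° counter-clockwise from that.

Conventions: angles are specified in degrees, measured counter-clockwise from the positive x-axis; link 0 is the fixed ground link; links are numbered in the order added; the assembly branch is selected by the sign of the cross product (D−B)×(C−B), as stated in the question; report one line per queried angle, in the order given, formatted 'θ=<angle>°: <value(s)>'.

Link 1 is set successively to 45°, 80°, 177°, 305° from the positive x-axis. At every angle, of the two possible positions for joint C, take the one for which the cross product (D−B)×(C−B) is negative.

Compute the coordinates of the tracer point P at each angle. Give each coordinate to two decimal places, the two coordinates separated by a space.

A=(0,0), D=(9.00,0)
θ=45°: B = A + 2.00·(cos45°, sin45°) = (1.4142, 1.4142)
θ=45°: |BD| = 7.7165
θ=45°: circle(B,6.00) ∩ circle(D,7.00): a=3.0159, h=5.1869
θ=45°:   candidates: C₊=(5.3296,5.9606) cross=40.025; C₋=(3.4284,-4.2376) cross=-40.025
θ=45°:   branch - wants cross < 0 → take C=(3.4284,-4.2376) (cross=-40.025)
θ=45°: ex = (C−B)/|BC| = (0.3357,-0.9420); ey = (0.9420,0.3357)
θ=45°: P = B + 2.23·ex + -1.16·ey = (1.0701,-1.0758)
θ=80°: B = A + 2.00·(cos80°, sin80°) = (0.3473, 1.9696)
θ=80°: |BD| = 8.8740
θ=80°: circle(B,6.00) ∩ circle(D,7.00): a=3.7045, h=4.7198
θ=80°:   candidates: C₊=(5.0070,5.7494) cross=41.884; C₋=(2.9119,-3.4547) cross=-41.884
θ=80°:   branch - wants cross < 0 → take C=(2.9119,-3.4547) (cross=-41.884)
θ=80°: ex = (C−B)/|BC| = (0.4274,-0.9040); ey = (0.9040,0.4274)
θ=80°: P = B + 2.23·ex + -1.16·ey = (0.2518,-0.5422)
θ=177°: B = A + 2.00·(cos177°, sin177°) = (-1.9973, 0.1047)
θ=177°: |BD| = 10.9978
θ=177°: circle(B,6.00) ∩ circle(D,7.00): a=4.9078, h=3.4515
θ=177°:   candidates: C₊=(2.9432,3.5093) cross=37.959; C₋=(2.8775,-3.3934) cross=-37.959
θ=177°:   branch - wants cross < 0 → take C=(2.8775,-3.3934) (cross=-37.959)
θ=177°: ex = (C−B)/|BC| = (0.8125,-0.5830); ey = (0.5830,0.8125)
θ=177°: P = B + 2.23·ex + -1.16·ey = (-0.8618,-2.1379)
θ=305°: B = A + 2.00·(cos305°, sin305°) = (1.1472, -1.6383)
θ=305°: |BD| = 8.0219
θ=305°: circle(B,6.00) ∩ circle(D,7.00): a=3.2007, h=5.0750
θ=305°:   candidates: C₊=(3.2439,3.9834) cross=40.711; C₋=(5.3168,-5.9527) cross=-40.711
θ=305°:   branch - wants cross < 0 → take C=(5.3168,-5.9527) (cross=-40.711)
θ=305°: ex = (C−B)/|BC| = (0.6949,-0.7191); ey = (0.7191,0.6949)
θ=305°: P = B + 2.23·ex + -1.16·ey = (1.8628,-4.0479)

θ=45°: 1.07 -1.08
θ=80°: 0.25 -0.54
θ=177°: -0.86 -2.14
θ=305°: 1.86 -4.05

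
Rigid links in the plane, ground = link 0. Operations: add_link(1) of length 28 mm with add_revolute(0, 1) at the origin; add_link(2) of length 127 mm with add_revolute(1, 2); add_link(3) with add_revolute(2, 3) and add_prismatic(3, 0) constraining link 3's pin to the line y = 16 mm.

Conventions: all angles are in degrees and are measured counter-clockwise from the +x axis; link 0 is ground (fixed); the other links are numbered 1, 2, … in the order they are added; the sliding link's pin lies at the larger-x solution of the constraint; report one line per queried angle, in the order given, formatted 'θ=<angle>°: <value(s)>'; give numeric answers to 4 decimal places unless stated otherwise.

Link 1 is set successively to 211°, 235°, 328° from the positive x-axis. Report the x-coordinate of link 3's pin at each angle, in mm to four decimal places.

geometry: r = 28 mm, L = 127 mm, e = 16 mm
θ=211°: crank pin P = (r cos θ, r sin θ) = (-24.000684, -14.421066)
θ=211°: h = r sin θ − e = -14.421066 − 16 = -30.421066
θ=211°: x = r cos θ + √(L² − h²) = -24.000684 + 123.302712 = 99.302027
θ=235°: crank pin P = (r cos θ, r sin θ) = (-16.060140, -22.936257)
θ=235°: h = r sin θ − e = -22.936257 − 16 = -38.936257
θ=235°: x = r cos θ + √(L² − h²) = -16.060140 + 120.884109 = 104.823969
θ=328°: crank pin P = (r cos θ, r sin θ) = (23.745347, -14.837739)
θ=328°: h = r sin θ − e = -14.837739 − 16 = -30.837739
θ=328°: x = r cos θ + √(L² − h²) = 23.745347 + 123.199163 = 146.944510

θ=211°: 99.3020
θ=235°: 104.8240
θ=328°: 146.9445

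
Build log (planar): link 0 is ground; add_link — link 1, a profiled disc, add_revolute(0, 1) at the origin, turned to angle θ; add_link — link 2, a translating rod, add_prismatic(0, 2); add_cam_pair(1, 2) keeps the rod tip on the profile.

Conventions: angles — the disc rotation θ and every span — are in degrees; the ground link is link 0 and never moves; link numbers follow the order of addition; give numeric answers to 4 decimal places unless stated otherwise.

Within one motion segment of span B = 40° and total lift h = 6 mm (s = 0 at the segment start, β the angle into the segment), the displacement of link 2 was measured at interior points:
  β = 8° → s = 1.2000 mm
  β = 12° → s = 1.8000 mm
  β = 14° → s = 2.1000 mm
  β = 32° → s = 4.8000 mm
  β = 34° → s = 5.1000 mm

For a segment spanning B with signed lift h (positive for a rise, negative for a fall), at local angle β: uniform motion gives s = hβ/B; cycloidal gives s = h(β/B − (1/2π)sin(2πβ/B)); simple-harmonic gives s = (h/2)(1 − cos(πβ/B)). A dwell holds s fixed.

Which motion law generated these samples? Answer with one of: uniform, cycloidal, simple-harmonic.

candidates at β/B = r: uniform s = h·r (linear in β); cycloidal s = h·(r − sin(2πr)/(2π)); simple-harmonic s = (h/2)(1 − cos(πr))
β=8°: printed 1.2000 | uniform 1.2000, cycloidal 0.2918, simple-harmonic 0.5729
β=12°: printed 1.8000 | uniform 1.8000, cycloidal 0.8918, simple-harmonic 1.2366
β=14°: printed 2.1000 | uniform 2.1000, cycloidal 1.3274, simple-harmonic 1.6380
β=32°: printed 4.8000 | uniform 4.8000, cycloidal 5.7082, simple-harmonic 5.4271
β=34°: printed 5.1000 | uniform 5.1000, cycloidal 5.8726, simple-harmonic 5.6730
only one law matches every sample → uniform

uniform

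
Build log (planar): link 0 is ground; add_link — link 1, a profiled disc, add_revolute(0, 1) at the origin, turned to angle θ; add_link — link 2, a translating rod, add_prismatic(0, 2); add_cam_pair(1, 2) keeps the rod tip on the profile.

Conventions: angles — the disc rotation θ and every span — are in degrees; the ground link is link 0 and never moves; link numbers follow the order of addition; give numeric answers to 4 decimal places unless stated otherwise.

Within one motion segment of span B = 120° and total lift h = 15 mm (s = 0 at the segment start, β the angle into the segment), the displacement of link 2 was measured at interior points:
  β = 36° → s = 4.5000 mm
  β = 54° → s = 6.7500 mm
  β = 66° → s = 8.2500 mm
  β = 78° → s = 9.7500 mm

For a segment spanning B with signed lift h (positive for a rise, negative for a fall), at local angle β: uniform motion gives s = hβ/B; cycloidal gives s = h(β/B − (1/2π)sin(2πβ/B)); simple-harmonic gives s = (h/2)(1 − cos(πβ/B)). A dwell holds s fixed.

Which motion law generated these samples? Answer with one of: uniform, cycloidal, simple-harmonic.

candidates at β/B = r: uniform s = h·r (linear in β); cycloidal s = h·(r − sin(2πr)/(2π)); simple-harmonic s = (h/2)(1 − cos(πr))
β=36°: printed 4.5000 | uniform 4.5000, cycloidal 2.2295, simple-harmonic 3.0916
β=54°: printed 6.7500 | uniform 6.7500, cycloidal 6.0123, simple-harmonic 6.3267
β=66°: printed 8.2500 | uniform 8.2500, cycloidal 8.9877, simple-harmonic 8.6733
β=78°: printed 9.7500 | uniform 9.7500, cycloidal 11.6814, simple-harmonic 10.9049
only one law matches every sample → uniform

uniform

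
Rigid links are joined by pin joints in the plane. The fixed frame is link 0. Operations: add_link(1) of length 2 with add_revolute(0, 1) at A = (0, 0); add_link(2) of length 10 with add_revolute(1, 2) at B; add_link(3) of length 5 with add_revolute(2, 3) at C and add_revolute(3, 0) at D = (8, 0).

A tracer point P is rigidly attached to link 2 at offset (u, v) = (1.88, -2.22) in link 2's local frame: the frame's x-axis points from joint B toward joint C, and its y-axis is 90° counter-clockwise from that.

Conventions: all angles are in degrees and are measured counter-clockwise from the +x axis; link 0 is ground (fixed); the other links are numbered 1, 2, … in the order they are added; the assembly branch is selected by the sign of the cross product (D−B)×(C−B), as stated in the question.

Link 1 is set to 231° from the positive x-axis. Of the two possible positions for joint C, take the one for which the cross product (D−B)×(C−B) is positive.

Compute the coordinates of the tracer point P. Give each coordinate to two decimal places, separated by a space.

A=(0,0), D=(8.00,0)
B = A + 2.00·(cos231°, sin231°) = (-1.2586, -1.5543)
|BD| = 9.3882
circle(B,10.00) ∩ circle(D,5.00): a=8.6885, h=4.9508
  candidates: C₊=(6.4903,4.7666) cross=46.479; C₋=(8.1296,-4.9983) cross=-46.479
  branch + wants cross > 0 → take C=(6.4903,4.7666) (cross=46.479)
ex = (C−B)/|BC| = (0.7749,0.6321); ey = (-0.6321,0.7749)
P = B + 1.88·ex + -2.22·ey = (1.6014,-2.0862)

1.60 -2.09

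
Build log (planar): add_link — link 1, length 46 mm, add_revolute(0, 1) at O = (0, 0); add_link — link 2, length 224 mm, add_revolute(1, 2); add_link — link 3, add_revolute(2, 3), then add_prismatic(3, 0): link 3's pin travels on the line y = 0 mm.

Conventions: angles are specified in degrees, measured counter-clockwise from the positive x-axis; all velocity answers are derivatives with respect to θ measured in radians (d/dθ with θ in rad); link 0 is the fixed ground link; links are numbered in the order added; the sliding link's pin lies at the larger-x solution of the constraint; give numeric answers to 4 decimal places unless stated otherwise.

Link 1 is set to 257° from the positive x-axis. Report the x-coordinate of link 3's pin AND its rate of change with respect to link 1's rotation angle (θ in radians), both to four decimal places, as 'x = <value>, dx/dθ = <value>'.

geometry: r = 46 mm, L = 224 mm, e = 0 mm
crank pin P = (r cos θ, r sin θ) = (-10.347748, -44.821023)
h = r sin θ − e = -44.821023 − 0 = -44.821023
x = r cos θ + √(L² − h²) = -10.347748 + 219.469989 = 209.122240
dx/dθ = −r sin θ − h·r cos θ/√(L² − h²) (θ in radians; h = -44.821023) = 42.707765

x = 209.1222, dx/dθ = 42.7078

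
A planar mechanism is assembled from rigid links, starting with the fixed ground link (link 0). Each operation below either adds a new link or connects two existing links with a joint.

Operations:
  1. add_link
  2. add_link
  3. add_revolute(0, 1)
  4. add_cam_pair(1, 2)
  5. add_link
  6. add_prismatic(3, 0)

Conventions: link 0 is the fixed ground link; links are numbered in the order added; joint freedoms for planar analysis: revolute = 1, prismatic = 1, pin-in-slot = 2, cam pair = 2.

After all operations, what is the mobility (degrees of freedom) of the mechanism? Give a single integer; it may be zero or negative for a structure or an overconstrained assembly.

ground; <1,0,0>
#1 <2,0,0>
#2 <3,0,0>
R:0↔1 J1 <3,1,0>
C:1↔2 J2 <3,1,1>
#3 <4,1,1>
P:3↔0 J1 <4,2,1>
3×3 − 2×2 − 1×1 = 4

M = 4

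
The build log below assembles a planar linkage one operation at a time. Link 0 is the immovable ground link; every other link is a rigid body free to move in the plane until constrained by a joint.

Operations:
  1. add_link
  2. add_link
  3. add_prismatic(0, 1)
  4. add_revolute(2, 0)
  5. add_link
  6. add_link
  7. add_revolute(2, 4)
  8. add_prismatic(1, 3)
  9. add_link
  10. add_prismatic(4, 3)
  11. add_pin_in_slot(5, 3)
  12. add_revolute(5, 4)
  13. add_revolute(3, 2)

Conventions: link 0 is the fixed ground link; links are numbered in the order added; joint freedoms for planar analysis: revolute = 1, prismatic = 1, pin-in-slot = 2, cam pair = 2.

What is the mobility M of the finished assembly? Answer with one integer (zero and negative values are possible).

link 0 = ground. State L|J1|J2 = 1|0|0
+link1  2|0|0
+link2  3|0|0
P(0,1) f=1→J1  3|1|0
R(2,0) f=1→J1  3|2|0
+link3  4|2|0
+link4  5|2|0
R(2,4) f=1→J1  5|3|0
P(1,3) f=1→J1  5|4|0
+link5  6|4|0
P(4,3) f=1→J1  6|5|0
PS(5,3) f=2→J2  6|5|1
R(5,4) f=1→J1  6|6|1
R(3,2) f=1→J1  6|7|1
M = 3(6−1)−2·7−1 = 15−14−1 = 0

M = 0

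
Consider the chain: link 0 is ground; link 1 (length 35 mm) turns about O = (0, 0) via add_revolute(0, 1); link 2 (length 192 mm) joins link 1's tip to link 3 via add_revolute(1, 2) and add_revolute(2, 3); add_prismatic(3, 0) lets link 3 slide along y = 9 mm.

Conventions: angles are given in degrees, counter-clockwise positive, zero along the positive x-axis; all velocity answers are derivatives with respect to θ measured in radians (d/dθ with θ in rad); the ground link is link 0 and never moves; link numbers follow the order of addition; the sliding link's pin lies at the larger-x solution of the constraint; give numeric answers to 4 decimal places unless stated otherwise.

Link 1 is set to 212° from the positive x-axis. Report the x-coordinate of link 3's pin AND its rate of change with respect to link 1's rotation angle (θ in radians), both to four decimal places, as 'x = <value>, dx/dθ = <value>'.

geometry: r = 35 mm, L = 192 mm, e = 9 mm
crank pin P = (r cos θ, r sin θ) = (-29.681683, -18.547174)
h = r sin θ − e = -18.547174 − 9 = -27.547174
x = r cos θ + √(L² − h²) = -29.681683 + 190.013561 = 160.331877
dx/dθ = −r sin θ − h·r cos θ/√(L² − h²) (θ in radians; h = -27.547174) = 14.244079

x = 160.3319, dx/dθ = 14.2441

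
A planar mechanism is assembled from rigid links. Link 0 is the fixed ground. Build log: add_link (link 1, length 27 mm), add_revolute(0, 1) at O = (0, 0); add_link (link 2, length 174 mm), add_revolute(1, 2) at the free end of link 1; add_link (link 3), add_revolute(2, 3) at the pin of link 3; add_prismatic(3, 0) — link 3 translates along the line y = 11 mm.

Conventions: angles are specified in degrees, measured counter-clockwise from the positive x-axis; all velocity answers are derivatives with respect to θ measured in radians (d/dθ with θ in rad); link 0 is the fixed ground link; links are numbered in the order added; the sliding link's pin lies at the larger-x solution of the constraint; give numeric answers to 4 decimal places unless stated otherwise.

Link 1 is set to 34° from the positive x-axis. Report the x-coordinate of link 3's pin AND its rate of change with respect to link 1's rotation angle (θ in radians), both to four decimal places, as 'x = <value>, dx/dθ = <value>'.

geometry: r = 27 mm, L = 174 mm, e = 11 mm
crank pin P = (r cos θ, r sin θ) = (22.384014, 15.098208)
h = r sin θ − e = 15.098208 − 11 = 4.098208
x = r cos θ + √(L² − h²) = 22.384014 + 173.951731 = 196.335745
dx/dθ = −r sin θ − h·r cos θ/√(L² − h²) (θ in radians; h = 4.098208) = -15.625564

x = 196.3357, dx/dθ = -15.6256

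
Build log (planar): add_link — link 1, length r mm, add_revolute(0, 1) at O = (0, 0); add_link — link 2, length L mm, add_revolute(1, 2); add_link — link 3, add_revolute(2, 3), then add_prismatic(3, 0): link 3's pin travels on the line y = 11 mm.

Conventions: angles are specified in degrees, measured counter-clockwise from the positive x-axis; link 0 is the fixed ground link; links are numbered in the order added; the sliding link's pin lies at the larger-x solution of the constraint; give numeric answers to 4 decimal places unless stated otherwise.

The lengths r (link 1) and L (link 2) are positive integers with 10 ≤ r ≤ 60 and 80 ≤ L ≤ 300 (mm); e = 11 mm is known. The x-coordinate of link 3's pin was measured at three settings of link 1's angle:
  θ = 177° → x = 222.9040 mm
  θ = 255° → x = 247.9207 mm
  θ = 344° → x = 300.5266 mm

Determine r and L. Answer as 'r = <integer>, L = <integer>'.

constraint per measurement: (x − r cos θ)² + (r sin θ − e)² = L²
subtracting the θ₁ and θ₂ equations cancels the r² and L² terms:
r = (x₁² − x₂²) / (2[(x₁cos θ₁ + e sin θ₁) − (x₂cos θ₂ + e sin θ₂)]) = 40.0000 → r = 40
L² = (x₁ − r cos θ₁)² + (r sin θ₁ − e)² = 69169.0190 → L = 263.0000 → L = 263
check at θ₃=344°: x = 300.5266 (printed 300.5266) ✓

r = 40, L = 263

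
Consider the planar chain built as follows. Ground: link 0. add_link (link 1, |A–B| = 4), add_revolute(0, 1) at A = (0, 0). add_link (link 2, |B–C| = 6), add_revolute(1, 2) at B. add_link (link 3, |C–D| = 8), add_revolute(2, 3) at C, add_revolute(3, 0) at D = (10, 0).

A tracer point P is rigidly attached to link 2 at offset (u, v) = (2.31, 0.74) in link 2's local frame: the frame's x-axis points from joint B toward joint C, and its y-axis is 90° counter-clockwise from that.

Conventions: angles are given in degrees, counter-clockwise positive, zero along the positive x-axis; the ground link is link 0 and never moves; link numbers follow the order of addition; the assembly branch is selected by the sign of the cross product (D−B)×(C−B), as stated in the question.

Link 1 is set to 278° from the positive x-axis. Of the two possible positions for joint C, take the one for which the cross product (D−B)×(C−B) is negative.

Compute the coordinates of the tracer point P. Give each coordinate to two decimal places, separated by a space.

A=(0,0), D=(10.00,0)
B = A + 4.00·(cos278°, sin278°) = (0.5567, -3.9611)
|BD| = 10.2404
circle(B,6.00) ∩ circle(D,8.00): a=3.7531, h=4.6813
  candidates: C₊=(2.2069,1.8075) cross=47.938; C₋=(5.8284,-6.8262) cross=-47.938
  branch - wants cross < 0 → take C=(5.8284,-6.8262) (cross=-47.938)
ex = (C−B)/|BC| = (0.8786,-0.4775); ey = (0.4775,0.8786)
P = B + 2.31·ex + 0.74·ey = (2.9397,-4.4140)

2.94 -4.41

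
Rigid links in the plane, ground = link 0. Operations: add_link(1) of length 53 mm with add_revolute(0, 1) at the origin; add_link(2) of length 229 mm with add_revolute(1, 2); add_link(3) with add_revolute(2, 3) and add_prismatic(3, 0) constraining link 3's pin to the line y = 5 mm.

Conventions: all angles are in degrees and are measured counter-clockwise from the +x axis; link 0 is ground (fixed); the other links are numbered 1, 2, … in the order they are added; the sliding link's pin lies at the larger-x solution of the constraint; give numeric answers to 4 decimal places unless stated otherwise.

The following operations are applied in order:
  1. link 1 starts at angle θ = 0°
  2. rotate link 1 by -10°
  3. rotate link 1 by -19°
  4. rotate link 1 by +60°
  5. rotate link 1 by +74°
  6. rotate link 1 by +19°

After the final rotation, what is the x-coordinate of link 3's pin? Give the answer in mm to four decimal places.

geometry: r = 53 mm, L = 229 mm, e = 5 mm; θ starts at 0°
rotate link 1 by -10°: θ ← 0° -10° = -10°
rotate link 1 by -19°: θ ← -10° -19° = -29°
rotate link 1 by +60°: θ ← -29° +60° = 31°
rotate link 1 by +74°: θ ← 31° +74° = 105°
rotate link 1 by +19°: θ ← 105° +19° = 124°
crank pin P = (r cos θ, r sin θ) = (-29.637224, 43.938991)
h = r sin θ − e = 43.938991 − 5 = 38.938991
x = r cos θ + √(L² − h²) = -29.637224 + 225.665139 = 196.027915

196.0279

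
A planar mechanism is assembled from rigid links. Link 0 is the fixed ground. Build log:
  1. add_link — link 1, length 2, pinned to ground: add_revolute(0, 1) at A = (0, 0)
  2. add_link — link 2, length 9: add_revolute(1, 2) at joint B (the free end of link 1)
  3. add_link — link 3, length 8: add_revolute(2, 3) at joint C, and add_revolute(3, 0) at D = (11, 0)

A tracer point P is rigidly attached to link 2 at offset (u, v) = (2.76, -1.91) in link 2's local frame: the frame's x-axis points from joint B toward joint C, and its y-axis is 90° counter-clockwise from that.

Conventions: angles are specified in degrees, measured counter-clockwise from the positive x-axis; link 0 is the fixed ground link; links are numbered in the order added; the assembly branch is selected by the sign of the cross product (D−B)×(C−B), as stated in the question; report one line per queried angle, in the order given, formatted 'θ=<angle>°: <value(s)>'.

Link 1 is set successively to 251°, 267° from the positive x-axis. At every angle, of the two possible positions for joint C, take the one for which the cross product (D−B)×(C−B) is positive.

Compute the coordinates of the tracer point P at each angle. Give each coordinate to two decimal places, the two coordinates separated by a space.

A=(0,0), D=(11.00,0)
θ=251°: B = A + 2.00·(cos251°, sin251°) = (-0.6511, -1.8910)
θ=251°: |BD| = 11.8036
θ=251°: circle(B,9.00) ∩ circle(D,8.00): a=6.6219, h=6.0951
θ=251°:   candidates: C₊=(4.9088,5.1862) cross=71.944; C₋=(6.8617,-6.8465) cross=-71.944
θ=251°:   branch + wants cross > 0 → take C=(4.9088,5.1862) (cross=71.944)
θ=251°: ex = (C−B)/|BC| = (0.6178,0.7864); ey = (-0.7864,0.6178)
θ=251°: P = B + 2.76·ex + -1.91·ey = (2.5559,-0.9006)
θ=267°: B = A + 2.00·(cos267°, sin267°) = (-0.1047, -1.9973)
θ=267°: |BD| = 11.2829
θ=267°: circle(B,9.00) ∩ circle(D,8.00): a=6.3948, h=6.3330
θ=267°:   candidates: C₊=(5.0681,5.3677) cross=71.454; C₋=(7.3102,-7.0983) cross=-71.454
θ=267°:   branch + wants cross > 0 → take C=(5.0681,5.3677) (cross=71.454)
θ=267°: ex = (C−B)/|BC| = (0.5747,0.8183); ey = (-0.8183,0.5747)
θ=267°: P = B + 2.76·ex + -1.91·ey = (3.0446,-0.8364)

θ=251°: 2.56 -0.90
θ=267°: 3.04 -0.84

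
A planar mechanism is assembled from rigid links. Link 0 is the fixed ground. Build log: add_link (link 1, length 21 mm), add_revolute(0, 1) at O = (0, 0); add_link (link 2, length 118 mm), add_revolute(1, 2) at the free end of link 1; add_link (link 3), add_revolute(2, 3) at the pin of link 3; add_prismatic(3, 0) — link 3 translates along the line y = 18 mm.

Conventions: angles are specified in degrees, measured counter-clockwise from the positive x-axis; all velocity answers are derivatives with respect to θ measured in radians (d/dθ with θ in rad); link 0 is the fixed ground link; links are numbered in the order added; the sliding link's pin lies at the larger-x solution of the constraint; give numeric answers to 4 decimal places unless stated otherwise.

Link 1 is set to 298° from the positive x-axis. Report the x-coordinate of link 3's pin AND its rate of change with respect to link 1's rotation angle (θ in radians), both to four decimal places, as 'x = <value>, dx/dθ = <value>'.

geometry: r = 21 mm, L = 118 mm, e = 18 mm
crank pin P = (r cos θ, r sin θ) = (9.858903, -18.541899)
h = r sin θ − e = -18.541899 − 18 = -36.541899
x = r cos θ + √(L² − h²) = 9.858903 + 112.199330 = 122.058233
dx/dθ = −r sin θ − h·r cos θ/√(L² − h²) (θ in radians; h = -36.541899) = 21.752819

x = 122.0582, dx/dθ = 21.7528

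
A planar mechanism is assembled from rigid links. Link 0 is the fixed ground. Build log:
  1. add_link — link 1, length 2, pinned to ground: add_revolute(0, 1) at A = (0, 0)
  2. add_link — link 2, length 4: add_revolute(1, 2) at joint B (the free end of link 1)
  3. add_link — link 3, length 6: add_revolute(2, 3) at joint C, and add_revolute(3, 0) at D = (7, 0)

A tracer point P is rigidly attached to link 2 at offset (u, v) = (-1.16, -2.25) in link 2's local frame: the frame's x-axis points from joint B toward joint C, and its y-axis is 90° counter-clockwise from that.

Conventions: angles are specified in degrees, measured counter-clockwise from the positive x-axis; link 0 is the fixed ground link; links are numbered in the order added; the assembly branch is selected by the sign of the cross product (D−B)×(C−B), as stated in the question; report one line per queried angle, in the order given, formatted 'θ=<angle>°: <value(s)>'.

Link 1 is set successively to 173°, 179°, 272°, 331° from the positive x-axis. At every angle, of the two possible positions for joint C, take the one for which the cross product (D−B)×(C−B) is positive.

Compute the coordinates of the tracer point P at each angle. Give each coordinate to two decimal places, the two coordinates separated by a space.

A=(0,0), D=(7.00,0)
θ=173°: B = A + 2.00·(cos173°, sin173°) = (-1.9851, 0.2437)
θ=173°: |BD| = 8.9884
θ=173°: circle(B,4.00) ∩ circle(D,6.00): a=3.3817, h=2.1365
θ=173°:   candidates: C₊=(1.4533,2.2877) cross=19.203; C₋=(1.3374,-1.9836) cross=-19.203
θ=173°:   branch + wants cross > 0 → take C=(1.4533,2.2877) (cross=19.203)
θ=173°: ex = (C−B)/|BC| = (0.8596,0.5110); ey = (-0.5110,0.8596)
θ=173°: P = B + -1.16·ex + -2.25·ey = (-1.8325,-2.2831)
θ=179°: B = A + 2.00·(cos179°, sin179°) = (-1.9997, 0.0349)
θ=179°: |BD| = 8.9998
θ=179°: circle(B,4.00) ∩ circle(D,6.00): a=3.3887, h=2.1252
θ=179°:   candidates: C₊=(1.3973,2.1469) cross=19.126; C₋=(1.3808,-2.1034) cross=-19.126
θ=179°:   branch + wants cross > 0 → take C=(1.3973,2.1469) (cross=19.126)
θ=179°: ex = (C−B)/|BC| = (0.8492,0.5280); ey = (-0.5280,0.8492)
θ=179°: P = B + -1.16·ex + -2.25·ey = (-1.7968,-2.4884)
θ=272°: B = A + 2.00·(cos272°, sin272°) = (0.0698, -1.9988)
θ=272°: |BD| = 7.2127
θ=272°: circle(B,4.00) ∩ circle(D,6.00): a=2.2199, h=3.3275
θ=272°:   candidates: C₊=(1.2806,1.8135) cross=24.000; C₋=(3.1249,-4.5808) cross=-24.000
θ=272°:   branch + wants cross > 0 → take C=(1.2806,1.8135) (cross=24.000)
θ=272°: ex = (C−B)/|BC| = (0.3027,0.9531); ey = (-0.9531,0.3027)
θ=272°: P = B + -1.16·ex + -2.25·ey = (1.8631,-3.7855)
θ=331°: B = A + 2.00·(cos331°, sin331°) = (1.7492, -0.9696)
θ=331°: |BD| = 5.3395
θ=331°: circle(B,4.00) ∩ circle(D,6.00): a=0.7969, h=3.9198
θ=331°:   candidates: C₊=(1.8211,3.0297) cross=20.930; C₋=(3.2447,-4.6795) cross=-20.930
θ=331°:   branch + wants cross > 0 → take C=(1.8211,3.0297) (cross=20.930)
θ=331°: ex = (C−B)/|BC| = (0.0180,0.9998); ey = (-0.9998,0.0180)
θ=331°: P = B + -1.16·ex + -2.25·ey = (3.9780,-2.1699)

θ=173°: -1.83 -2.28
θ=179°: -1.80 -2.49
θ=272°: 1.86 -3.79
θ=331°: 3.98 -2.17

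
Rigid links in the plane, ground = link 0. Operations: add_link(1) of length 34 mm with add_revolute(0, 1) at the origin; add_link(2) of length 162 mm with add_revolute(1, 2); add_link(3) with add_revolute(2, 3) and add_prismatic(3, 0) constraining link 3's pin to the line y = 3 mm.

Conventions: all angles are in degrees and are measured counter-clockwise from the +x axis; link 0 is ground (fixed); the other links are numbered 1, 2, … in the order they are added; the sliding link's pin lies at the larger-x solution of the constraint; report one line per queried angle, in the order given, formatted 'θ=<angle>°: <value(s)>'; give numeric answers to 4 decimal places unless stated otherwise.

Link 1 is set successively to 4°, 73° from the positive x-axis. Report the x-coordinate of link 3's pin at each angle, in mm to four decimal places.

geometry: r = 34 mm, L = 162 mm, e = 3 mm
θ=4°: crank pin P = (r cos θ, r sin θ) = (33.917178, 2.371720)
θ=4°: h = r sin θ − e = 2.371720 − 3 = -0.628280
θ=4°: x = r cos θ + √(L² − h²) = 33.917178 + 161.998782 = 195.915959
θ=73°: crank pin P = (r cos θ, r sin θ) = (9.940638, 32.514362)
θ=73°: h = r sin θ − e = 32.514362 − 3 = 29.514362
θ=73°: x = r cos θ + √(L² − h²) = 9.940638 + 159.288739 = 169.229377

θ=4°: 195.9160
θ=73°: 169.2294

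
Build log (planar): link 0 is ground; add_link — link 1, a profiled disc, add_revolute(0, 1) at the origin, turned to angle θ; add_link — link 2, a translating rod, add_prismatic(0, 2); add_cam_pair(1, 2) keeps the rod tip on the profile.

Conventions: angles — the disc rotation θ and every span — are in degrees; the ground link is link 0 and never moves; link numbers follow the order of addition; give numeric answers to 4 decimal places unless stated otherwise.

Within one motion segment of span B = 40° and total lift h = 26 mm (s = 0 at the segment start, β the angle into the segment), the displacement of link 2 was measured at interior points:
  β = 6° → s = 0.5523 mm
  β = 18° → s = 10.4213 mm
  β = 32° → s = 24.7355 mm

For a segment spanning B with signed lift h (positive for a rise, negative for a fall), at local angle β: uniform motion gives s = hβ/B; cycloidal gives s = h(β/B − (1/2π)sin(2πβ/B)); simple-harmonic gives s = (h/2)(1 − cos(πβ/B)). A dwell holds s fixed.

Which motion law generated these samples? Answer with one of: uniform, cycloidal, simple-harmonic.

candidates at β/B = r: uniform s = h·r (linear in β); cycloidal s = h·(r − sin(2πr)/(2π)); simple-harmonic s = (h/2)(1 − cos(πr))
β=6°: printed 0.5523 | uniform 3.9000, cycloidal 0.5523, simple-harmonic 1.4169
β=18°: printed 10.4213 | uniform 11.7000, cycloidal 10.4213, simple-harmonic 10.9664
β=32°: printed 24.7355 | uniform 20.8000, cycloidal 24.7355, simple-harmonic 23.5172
only one law matches every sample → cycloidal

cycloidal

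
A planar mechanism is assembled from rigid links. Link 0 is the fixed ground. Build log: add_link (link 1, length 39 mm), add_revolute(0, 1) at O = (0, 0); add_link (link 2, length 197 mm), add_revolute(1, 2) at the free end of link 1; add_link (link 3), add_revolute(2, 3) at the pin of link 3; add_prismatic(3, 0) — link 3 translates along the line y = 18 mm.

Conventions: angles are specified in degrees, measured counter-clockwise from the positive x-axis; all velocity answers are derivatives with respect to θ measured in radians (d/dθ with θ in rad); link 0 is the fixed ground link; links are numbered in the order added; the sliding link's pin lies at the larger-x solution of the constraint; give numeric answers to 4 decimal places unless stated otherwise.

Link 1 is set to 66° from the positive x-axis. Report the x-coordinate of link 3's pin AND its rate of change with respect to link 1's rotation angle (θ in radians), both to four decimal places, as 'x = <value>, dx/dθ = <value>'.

geometry: r = 39 mm, L = 197 mm, e = 18 mm
crank pin P = (r cos θ, r sin θ) = (15.862729, 35.628273)
h = r sin θ − e = 35.628273 − 18 = 17.628273
x = r cos θ + √(L² − h²) = 15.862729 + 196.209694 = 212.072423
dx/dθ = −r sin θ − h·r cos θ/√(L² − h²) (θ in radians; h = 17.628273) = -37.053445

x = 212.0724, dx/dθ = -37.0534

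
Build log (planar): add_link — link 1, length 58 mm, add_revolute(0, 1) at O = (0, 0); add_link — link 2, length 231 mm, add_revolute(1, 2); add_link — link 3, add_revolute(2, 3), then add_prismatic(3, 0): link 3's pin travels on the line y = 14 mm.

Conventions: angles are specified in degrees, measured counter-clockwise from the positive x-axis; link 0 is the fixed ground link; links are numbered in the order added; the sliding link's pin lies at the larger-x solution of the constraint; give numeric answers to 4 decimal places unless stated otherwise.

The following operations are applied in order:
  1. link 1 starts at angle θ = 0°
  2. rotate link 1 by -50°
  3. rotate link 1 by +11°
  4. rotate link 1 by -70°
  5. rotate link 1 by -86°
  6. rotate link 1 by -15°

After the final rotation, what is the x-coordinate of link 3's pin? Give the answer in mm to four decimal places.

geometry: r = 58 mm, L = 231 mm, e = 14 mm; θ starts at 0°
rotate link 1 by -50°: θ ← 0° -50° = -50°
rotate link 1 by +11°: θ ← -50° +11° = -39°
rotate link 1 by -70°: θ ← -39° -70° = -109°
rotate link 1 by -86°: θ ← -109° -86° = -195°
rotate link 1 by -15°: θ ← -195° -15° = -210°
crank pin P = (r cos θ, r sin θ) = (-50.229473, 29.000000)
h = r sin θ − e = 29.000000 − 14 = 15.000000
x = r cos θ + √(L² − h²) = -50.229473 + 230.512473 = 180.282999

180.2830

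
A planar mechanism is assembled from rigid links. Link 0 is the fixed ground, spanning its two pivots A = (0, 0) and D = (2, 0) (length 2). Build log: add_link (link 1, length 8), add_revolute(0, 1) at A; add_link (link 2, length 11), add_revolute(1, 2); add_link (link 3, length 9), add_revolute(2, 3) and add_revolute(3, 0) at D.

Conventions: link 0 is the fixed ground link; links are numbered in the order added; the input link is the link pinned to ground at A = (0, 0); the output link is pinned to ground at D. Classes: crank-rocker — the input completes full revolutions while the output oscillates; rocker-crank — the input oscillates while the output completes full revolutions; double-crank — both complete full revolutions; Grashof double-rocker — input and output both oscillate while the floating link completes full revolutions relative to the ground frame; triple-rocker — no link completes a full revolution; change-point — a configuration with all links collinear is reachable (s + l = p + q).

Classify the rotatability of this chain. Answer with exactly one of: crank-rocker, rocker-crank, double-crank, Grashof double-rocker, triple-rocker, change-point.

lengths: ground=2, input=8, coupler=11, output=9
sorted: s=2 (shortest), l=11 (longest), p+q=17
s + l = 13 vs p + q = 17
s + l < p + q (Grashof) with shortest = ground link → double-crank

double-crank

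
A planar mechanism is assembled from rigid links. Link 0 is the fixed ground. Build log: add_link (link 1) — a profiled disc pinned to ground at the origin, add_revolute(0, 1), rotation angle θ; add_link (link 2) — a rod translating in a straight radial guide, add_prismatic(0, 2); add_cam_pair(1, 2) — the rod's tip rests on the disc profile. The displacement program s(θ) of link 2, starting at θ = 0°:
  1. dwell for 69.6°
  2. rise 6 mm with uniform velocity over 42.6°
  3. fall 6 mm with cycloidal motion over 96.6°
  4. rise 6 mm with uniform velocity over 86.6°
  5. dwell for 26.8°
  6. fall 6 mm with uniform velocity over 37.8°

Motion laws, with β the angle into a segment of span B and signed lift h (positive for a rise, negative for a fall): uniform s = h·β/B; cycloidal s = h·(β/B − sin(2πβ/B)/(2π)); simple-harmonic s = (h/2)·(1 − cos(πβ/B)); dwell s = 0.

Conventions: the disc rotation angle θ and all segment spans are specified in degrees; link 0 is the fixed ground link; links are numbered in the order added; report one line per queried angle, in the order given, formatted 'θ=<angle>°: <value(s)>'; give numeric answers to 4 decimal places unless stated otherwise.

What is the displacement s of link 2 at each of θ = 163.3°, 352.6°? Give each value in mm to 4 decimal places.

seg 1 [0°–69.6°] dwell: s stays 0.0000
seg 2 [69.6°–112.2°] uniform, h=6: full span → s += 6 → s = 6.0000
seg 3 [112.2°–208.8°] cycloidal, h=-6: θ=163.3° here. β=51.1, B=96.6. -6·(0.5290 − sin(2π·0.5290)/(2π)) = -3.3469 → s = 2.6531
seg 3 [112.2°–208.8°] cycloidal, h=-6: full span → s += -6 → s = 0.0000
seg 4 [208.8°–295.4°] uniform, h=6: full span → s += 6 → s = 6.0000
seg 5 [295.4°–322.2°] dwell: s stays 6.0000
seg 6 [322.2°–360°] uniform, h=-6: θ=352.6° here. β=30.4, B=37.8. -6·30.4/37.8 = -4.8254 → s = 1.1746

θ=163.3°: 2.6531
θ=352.6°: 1.1746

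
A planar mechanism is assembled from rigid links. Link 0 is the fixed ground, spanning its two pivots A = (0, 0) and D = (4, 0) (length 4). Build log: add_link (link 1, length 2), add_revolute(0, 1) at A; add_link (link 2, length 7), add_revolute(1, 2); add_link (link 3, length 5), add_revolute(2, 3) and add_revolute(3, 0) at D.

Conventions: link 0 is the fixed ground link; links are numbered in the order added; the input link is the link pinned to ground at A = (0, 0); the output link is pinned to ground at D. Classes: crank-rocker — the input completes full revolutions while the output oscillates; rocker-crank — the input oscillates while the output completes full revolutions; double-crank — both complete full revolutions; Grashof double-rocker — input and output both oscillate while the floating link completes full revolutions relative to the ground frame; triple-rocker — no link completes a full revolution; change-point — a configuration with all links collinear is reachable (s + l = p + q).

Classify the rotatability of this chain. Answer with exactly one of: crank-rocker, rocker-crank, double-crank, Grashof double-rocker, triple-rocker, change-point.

lengths: ground=4, input=2, coupler=7, output=5
sorted: s=2 (shortest), l=7 (longest), p+q=9
s + l = 9 vs p + q = 9
s + l = p + q → change-point (collinear configuration reachable)

change-point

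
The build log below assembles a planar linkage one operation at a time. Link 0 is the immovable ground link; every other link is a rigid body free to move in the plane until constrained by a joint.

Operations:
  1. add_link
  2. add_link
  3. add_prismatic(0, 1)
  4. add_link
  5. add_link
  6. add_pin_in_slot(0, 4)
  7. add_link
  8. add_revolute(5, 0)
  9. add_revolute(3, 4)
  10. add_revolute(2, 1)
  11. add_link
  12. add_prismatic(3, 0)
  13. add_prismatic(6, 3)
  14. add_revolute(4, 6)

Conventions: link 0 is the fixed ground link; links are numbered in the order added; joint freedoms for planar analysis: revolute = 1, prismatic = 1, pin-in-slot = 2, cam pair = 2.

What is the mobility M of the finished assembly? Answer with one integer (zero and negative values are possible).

(L,J1,J2)=(1,0,0); link0 fixed
link1: (2,0,0)
link2: (3,0,0)
P 0-1 [J1]: (3,1,0)
link3: (4,1,0)
link4: (5,1,0)
PS 0-4 [J2]: (5,1,1)
link5: (6,1,1)
R 5-0 [J1]: (6,2,1)
R 3-4 [J1]: (6,3,1)
R 2-1 [J1]: (6,4,1)
link6: (7,4,1)
P 3-0 [J1]: (7,5,1)
P 6-3 [J1]: (7,6,1)
R 4-6 [J1]: (7,7,1)
Grübler: 3·6 − 2·7 − 1 = 3

M = 3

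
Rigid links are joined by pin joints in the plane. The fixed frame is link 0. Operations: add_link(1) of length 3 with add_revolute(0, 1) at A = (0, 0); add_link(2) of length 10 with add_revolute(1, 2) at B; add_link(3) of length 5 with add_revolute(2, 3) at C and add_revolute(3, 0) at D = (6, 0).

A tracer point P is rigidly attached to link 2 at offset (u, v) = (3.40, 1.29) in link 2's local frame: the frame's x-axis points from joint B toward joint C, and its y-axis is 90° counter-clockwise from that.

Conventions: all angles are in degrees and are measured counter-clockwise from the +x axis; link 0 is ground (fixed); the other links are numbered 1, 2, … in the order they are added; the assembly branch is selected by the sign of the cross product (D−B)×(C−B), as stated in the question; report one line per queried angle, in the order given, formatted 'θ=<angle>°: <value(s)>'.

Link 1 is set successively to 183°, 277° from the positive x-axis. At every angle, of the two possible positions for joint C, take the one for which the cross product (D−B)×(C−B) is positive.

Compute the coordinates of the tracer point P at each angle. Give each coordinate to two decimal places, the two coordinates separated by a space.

A=(0,0), D=(6.00,0)
θ=183°: B = A + 3.00·(cos183°, sin183°) = (-2.9959, -0.1570)
θ=183°: |BD| = 8.9973
θ=183°: circle(B,10.00) ∩ circle(D,5.00): a=8.6666, h=4.9891
θ=183°:   candidates: C₊=(5.5823,4.9825) cross=44.888; C₋=(5.7564,-4.9941) cross=-44.888
θ=183°:   branch + wants cross > 0 → take C=(5.5823,4.9825) (cross=44.888)
θ=183°: ex = (C−B)/|BC| = (0.8578,0.5140); ey = (-0.5140,0.8578)
θ=183°: P = B + 3.40·ex + 1.29·ey = (-0.7423,2.6970)
θ=277°: B = A + 3.00·(cos277°, sin277°) = (0.3656, -2.9776)
θ=277°: |BD| = 6.3728
θ=277°: circle(B,10.00) ∩ circle(D,5.00): a=9.0708, h=4.2096
θ=277°:   candidates: C₊=(6.4184,4.9825) cross=26.827; C₋=(10.3523,-2.4613) cross=-26.827
θ=277°:   branch + wants cross > 0 → take C=(6.4184,4.9825) (cross=26.827)
θ=277°: ex = (C−B)/|BC| = (0.6053,0.7960); ey = (-0.7960,0.6053)
θ=277°: P = B + 3.40·ex + 1.29·ey = (1.3967,0.5096)

θ=183°: -0.74 2.70
θ=277°: 1.40 0.51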